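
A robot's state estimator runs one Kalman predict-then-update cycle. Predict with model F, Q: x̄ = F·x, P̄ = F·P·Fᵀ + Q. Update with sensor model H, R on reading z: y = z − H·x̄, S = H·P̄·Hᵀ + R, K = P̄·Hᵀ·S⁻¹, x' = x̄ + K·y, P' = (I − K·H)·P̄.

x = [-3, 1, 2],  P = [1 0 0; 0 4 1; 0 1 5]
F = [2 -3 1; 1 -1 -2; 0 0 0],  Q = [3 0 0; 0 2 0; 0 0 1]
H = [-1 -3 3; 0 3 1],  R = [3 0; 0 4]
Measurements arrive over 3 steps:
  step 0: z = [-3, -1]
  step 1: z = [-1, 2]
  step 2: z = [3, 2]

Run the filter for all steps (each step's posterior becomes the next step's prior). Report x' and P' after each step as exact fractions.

step 0: x̄ = F·x = [-7, -8, 0]
step 0: P̄ = F·P·Fᵀ + Q = [42 9 0; 9 31 0; 0 0 1]
step 0: y = z − H·x̄ = [-34, 23]
step 0: S = H·P̄·Hᵀ + R = [387 -303; -303 284]
step 0: K = P̄·Hᵀ·S⁻¹ = [-3805/6033 -1162/2011; -263/6033 565/2011; 385/6033 144/2011]
step 0: x' = x̄ + K·y = [6961/6033, -337/6033, -3154/6033]
step 0: P' = (I − K·H)·P̄ = [28321/2011 -3205/2011 4967/2011; -3205/2011 854/2011 -302/2011; 4967/2011 -302/2011 1482/2011]
step 1: x̄ = F·x = [11779/6033, 13606/6033, 0]
step 1: P̄ = F·P·Fᵀ + Q = [188625/2011 55854/2011 0; 55854/2011 24459/2011 0; 0 0 1]
step 1: y = z − H·x̄ = [46564/6033, -9584/2011]
step 1: S = H·P̄·Hᵀ + R = [768012/2011 -381660/2011; -381660/2011 230186/2011]
step 1: K = P̄·Hᵀ·S⁻¹ = [-1494907/2579252 -300543/1289626; -144381/2579252 145701/644813; 178703/2579252 79708/644813]
step 1: x' = x̄ + K·y = [-2728172/1934439, 1443755/1934439, -105163/1934439]
step 1: P' = (I − K·H)·P̄ = [27232293/2579252 -2496717/2579252 5085807/2579252; -2496717/2579252 826959/2579252 -149661/2579252; 5085807/2579252 -149661/2579252 1724311/2579252]
step 2: x̄ = F·x = [-9892772/1934439, -3961601/1934439, 0]
step 2: P̄ = F·P·Fᵀ + Q = [44258917/644813 12493675/644813 0; 12493675/644813 12083281/1289626 0; 0 0 1]
step 2: y = z − H·x̄ = [-15974258/1934439, 5251227/644813]
step 2: S = H·P̄·Hᵀ + R = [362666975/1289626 -179842701/1289626; -179842701/1289626 115197659/1289626]
step 2: K = P̄·Hᵀ·S⁻¹ = [-4149359881/7316066374 -1717090059/7316066374; -207467747/3658033187 827200566/3658033187; 262717839/3658033187 451097539/3658033187]
step 2: x' = x̄ + K·y = [-17133505031/7316066374, 958380815/3658033187, 1504169523/3658033187]
step 2: P' = (I − K·H)·P̄ = [75977118687/7316066374 -3505588323/3658033187 7082584851/3658033187; -3505588323/3658033187 1171199863/3658033187 -204797325/3658033187; 7082584851/3658033187 -204797325/3658033187 2418782131/3658033187]

step 0: x' = [6961/6033, -337/6033, -3154/6033], P' = [28321/2011 -3205/2011 4967/2011; -3205/2011 854/2011 -302/2011; 4967/2011 -302/2011 1482/2011]
step 1: x' = [-2728172/1934439, 1443755/1934439, -105163/1934439], P' = [27232293/2579252 -2496717/2579252 5085807/2579252; -2496717/2579252 826959/2579252 -149661/2579252; 5085807/2579252 -149661/2579252 1724311/2579252]
step 2: x' = [-17133505031/7316066374, 958380815/3658033187, 1504169523/3658033187], P' = [75977118687/7316066374 -3505588323/3658033187 7082584851/3658033187; -3505588323/3658033187 1171199863/3658033187 -204797325/3658033187; 7082584851/3658033187 -204797325/3658033187 2418782131/3658033187]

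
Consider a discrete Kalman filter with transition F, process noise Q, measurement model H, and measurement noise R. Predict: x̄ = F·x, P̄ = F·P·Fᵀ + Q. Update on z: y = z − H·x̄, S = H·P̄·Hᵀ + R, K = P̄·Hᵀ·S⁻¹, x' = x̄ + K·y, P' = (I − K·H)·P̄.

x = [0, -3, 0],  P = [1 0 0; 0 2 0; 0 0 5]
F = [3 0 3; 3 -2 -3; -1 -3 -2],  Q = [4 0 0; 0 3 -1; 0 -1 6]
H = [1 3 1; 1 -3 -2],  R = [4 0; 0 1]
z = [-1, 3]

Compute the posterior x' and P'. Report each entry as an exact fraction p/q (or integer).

x̄ = F·x = [0, 6, 9]
P̄ = F·P·Fᵀ + Q = [58 -36 -33; -36 65 38; -33 38 45]
y = z − H·x̄ = [-28, 39]
S = H·P̄·Hᵀ + R = [638 -926; -926 1628]
K = P̄·Hᵀ·S⁻¹ = [19927/45297 35579/90594; 18217/90594 -3361/45297; -2389/30198 -5755/30198]
x' = x̄ + K·y = [271669/90594, -114335/45297, 114229/30198]
P' = (I − K·H)·P̄ = [154003/45297 -189869/90594 140339/30198; -189869/90594 236207/90594 -74314/15099; 140339/30198 -74314/15099 98663/10066]

x' = [271669/90594, -114335/45297, 114229/30198]
P' = [154003/45297 -189869/90594 140339/30198; -189869/90594 236207/90594 -74314/15099; 140339/30198 -74314/15099 98663/10066]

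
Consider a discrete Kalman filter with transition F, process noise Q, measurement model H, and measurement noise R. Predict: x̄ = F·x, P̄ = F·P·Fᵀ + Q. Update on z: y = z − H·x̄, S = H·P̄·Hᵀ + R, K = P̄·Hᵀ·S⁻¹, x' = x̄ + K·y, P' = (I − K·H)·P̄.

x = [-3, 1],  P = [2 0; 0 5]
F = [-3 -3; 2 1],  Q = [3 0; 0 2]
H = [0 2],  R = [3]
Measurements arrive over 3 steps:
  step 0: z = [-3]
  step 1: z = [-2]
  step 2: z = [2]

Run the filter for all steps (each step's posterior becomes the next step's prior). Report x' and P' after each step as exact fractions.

step 0: x' = [0, -5/3], P' = [138/7 -9/7; -9/7 5/7]
step 1: x' = [8773/2161, -2175/2161], P' = [21990/2161 -2286/2161; -2286/2161 1605/2161]
step 2: x' = [-64686/69091, 77017/69091], P' = [3420546/345455 -348543/345455; -348543/345455 254229/345455]

step 0: x̄ = F·x = [6, -5]
step 0: P̄ = F·P·Fᵀ + Q = [66 -27; -27 15]
step 0: y = z − H·x̄ = [7]
step 0: S = H·P̄·Hᵀ + R = [63]
step 0: K = P̄·Hᵀ·S⁻¹ = [-6/7; 10/21]
step 0: x' = x̄ + K·y = [0, -5/3]
step 0: P' = (I − K·H)·P̄ = [138/7 -9/7; -9/7 5/7]
step 1: x̄ = F·x = [5, -5/3]
step 1: P̄ = F·P·Fᵀ + Q = [1146/7 -762/7; -762/7 535/7]
step 1: y = z − H·x̄ = [4/3]
step 1: S = H·P̄·Hᵀ + R = [2161/7]
step 1: K = P̄·Hᵀ·S⁻¹ = [-1524/2161; 1070/2161]
step 1: x' = x̄ + K·y = [8773/2161, -2175/2161]
step 1: P' = (I − K·H)·P̄ = [21990/2161 -2286/2161; -2286/2161 1605/2161]
step 2: x̄ = F·x = [-19794/2161, 15371/2161]
step 2: P̄ = F·P·Fᵀ + Q = [177690/2161 -116181/2161; -116181/2161 84743/2161]
step 2: y = z − H·x̄ = [-26420/2161]
step 2: S = H·P̄·Hᵀ + R = [345455/2161]
step 2: K = P̄·Hᵀ·S⁻¹ = [-232362/345455; 169486/345455]
step 2: x' = x̄ + K·y = [-64686/69091, 77017/69091]
step 2: P' = (I − K·H)·P̄ = [3420546/345455 -348543/345455; -348543/345455 254229/345455]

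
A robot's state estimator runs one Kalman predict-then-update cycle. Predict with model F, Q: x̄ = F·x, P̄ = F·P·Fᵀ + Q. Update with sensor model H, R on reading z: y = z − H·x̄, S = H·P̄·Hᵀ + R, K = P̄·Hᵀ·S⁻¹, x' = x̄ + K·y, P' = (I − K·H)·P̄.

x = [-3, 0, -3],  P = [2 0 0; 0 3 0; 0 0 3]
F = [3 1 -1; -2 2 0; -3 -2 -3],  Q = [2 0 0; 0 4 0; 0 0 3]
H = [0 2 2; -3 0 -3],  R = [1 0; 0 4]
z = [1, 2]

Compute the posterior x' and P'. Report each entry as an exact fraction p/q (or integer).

x̄ = F·x = [-6, 6, 18]
P̄ = F·P·Fᵀ + Q = [26 -6 -15; -6 24 0; -15 0 60]
y = z − H·x̄ = [-47, 38]
S = H·P̄·Hᵀ + R = [337 -234; -234 508]
K = P̄·Hᵀ·S⁻¹ = [-14529/58220 -20949/116440; 7149/29110 8649/58220; 2937/11644 -3483/23288]
x' = x̄ + K·y = [-16122/14555, 1494/14555, 1344/2911]
P' = (I − K·H)·P̄ = [1115687/116440 536613/58220 -217551/23288; 536613/58220 277647/29110 -109629/11644; -217551/23288 -109629/11644 222195/23288]

x' = [-16122/14555, 1494/14555, 1344/2911]
P' = [1115687/116440 536613/58220 -217551/23288; 536613/58220 277647/29110 -109629/11644; -217551/23288 -109629/11644 222195/23288]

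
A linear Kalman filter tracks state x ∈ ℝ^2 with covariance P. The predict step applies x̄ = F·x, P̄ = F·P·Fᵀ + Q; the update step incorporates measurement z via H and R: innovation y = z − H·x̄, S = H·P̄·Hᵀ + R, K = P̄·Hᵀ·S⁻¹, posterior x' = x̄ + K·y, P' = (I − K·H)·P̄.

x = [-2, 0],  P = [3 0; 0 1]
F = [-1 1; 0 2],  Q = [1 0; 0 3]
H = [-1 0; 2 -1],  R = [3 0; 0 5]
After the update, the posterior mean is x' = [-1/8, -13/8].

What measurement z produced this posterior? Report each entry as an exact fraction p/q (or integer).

x̄ = F·x = [2, 0]
P̄ = F·P·Fᵀ + Q = [5 2; 2 7]
S = H·P̄·Hᵀ + R = [8 -8; -8 24]
K = P̄·Hᵀ·S⁻¹ = [-7/16 3/16; -9/16 -5/16]
x' − x̄ = [-17/8, -13/8] = K·y
y = (KᵀK)⁻¹·Kᵀ·(x' − x̄) = [4, -2]
z = y + H·x̄ = [4, -2] + [-2, 4] = [2, 2]

z = [2, 2]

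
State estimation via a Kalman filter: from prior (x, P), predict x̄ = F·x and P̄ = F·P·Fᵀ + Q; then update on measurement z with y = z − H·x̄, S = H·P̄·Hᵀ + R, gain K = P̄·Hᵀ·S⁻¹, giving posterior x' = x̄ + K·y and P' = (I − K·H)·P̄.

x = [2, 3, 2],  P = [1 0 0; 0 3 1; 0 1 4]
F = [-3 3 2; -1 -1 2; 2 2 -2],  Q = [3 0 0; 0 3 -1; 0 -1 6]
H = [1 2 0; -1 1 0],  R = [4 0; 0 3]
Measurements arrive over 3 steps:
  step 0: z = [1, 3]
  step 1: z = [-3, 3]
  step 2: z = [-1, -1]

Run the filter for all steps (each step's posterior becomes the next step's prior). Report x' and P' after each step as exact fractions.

step 0: x' = [-30/23, 51/46, 5/2], P' = [9018/5267 -993/5267 103/229; -993/5267 7767/10534 -385/458; 103/229 -385/458 4975/458]
step 1: x' = [-20152935/8996197, -11263038/44980985, 61435784/44980985], P' = [44290012/26988591 -4361564/26988591 -422386/8996197; -4361564/26988591 100096268/134942955 -29927903/44980985; -422386/8996197 -29927903/44980985 418998239/44980985]
step 2: x' = [436953499298/793693495291, -1070468916199/1587386990582, -2001160195515/1587386990582], P' = [1303093664830/793693495291 -126596739923/793693495291 -26901680545/793693495291; -126596739923/793693495291 1172830629041/1587386990582 -1073554990349/1587386990582; -26901680545/793693495291 -1073554990349/1587386990582 14805865654347/1587386990582]

step 0: x̄ = F·x = [7, -1, 6]
step 0: P̄ = F·P·Fᵀ + Q = [67 14 -6; 14 19 -19; -6 -19 30]
step 0: y = z − H·x̄ = [-4, 11]
step 0: S = H·P̄·Hᵀ + R = [203 -43; -43 61]
step 0: K = P̄·Hᵀ·S⁻¹ = [1758/5267 -3337/5267; 3387/10534 3251/10534; -141/458 -197/458]
step 0: x' = x̄ + K·y = [-30/23, 51/46, 5/2]
step 0: P' = (I − K·H)·P̄ = [9018/5267 -993/5267 103/229; -993/5267 7767/10534 -385/458; 103/229 -385/458 4975/458]
step 1: x̄ = F·x = [563/46, 239/46, -124/23]
step 1: P̄ = F·P·Fᵀ + Q = [594161/10534 415183/10534 -227112/5267; 415183/10534 527601/10534 -268299/5267; -227112/5267 -268299/5267 320582/5267]
step 1: y = z − H·x̄ = [-1179/46, 231/23]
step 1: S = H·P̄·Hᵀ + R = [4407433/10534 22929/5267; 22929/5267 161499/5267]
step 1: K = P̄·Hᵀ·S⁻¹ = [2963907/8996197 -16217192/26988591; 14865393/44980985 40634696/134942955; -15491934/44980985 -9271991/44980985]
step 1: x' = x̄ + K·y = [-20152935/8996197, -11263038/44980985, 61435784/44980985]
step 1: P' = (I − K·H)·P̄ = [44290012/26988591 -4361564/26988591 -422386/8996197; -4361564/26988591 100096268/134942955 -29927903/44980985; -422386/8996197 -29927903/44980985 418998239/44980985]
step 2: x̄ = F·x = [391376479/44980985, 234899281/44980985, -346926994/44980985]
step 2: P̄ = F·P·Fᵀ + Q = [2572630139/44980985 1694530576/44980985 -1879964034/44980985; 1694530576/44980985 6095216417/134942955 -6295500193/134942955; -1879964034/44980985 -6295500193/134942955 7718315342/134942955]
step 2: y = z − H·x̄ = [-906156026/44980985, 111496213/44980985]
step 2: S = H·P̄·Hᵀ + R = [52972894817/134942955 -611049311/134942955; -611049311/134942955 4050752243/134942955]
step 2: K = P̄·Hᵀ·S⁻¹ = [262475046246/793693495291 -476563468251/793693495291; 523116944559/1587386990582 475341369629/1587386990582; -550228335447/1587386990582 -339917209753/1587386990582]
step 2: x' = x̄ + K·y = [436953499298/793693495291, -1070468916199/1587386990582, -2001160195515/1587386990582]
step 2: P' = (I − K·H)·P̄ = [1303093664830/793693495291 -126596739923/793693495291 -26901680545/793693495291; -126596739923/793693495291 1172830629041/1587386990582 -1073554990349/1587386990582; -26901680545/793693495291 -1073554990349/1587386990582 14805865654347/1587386990582]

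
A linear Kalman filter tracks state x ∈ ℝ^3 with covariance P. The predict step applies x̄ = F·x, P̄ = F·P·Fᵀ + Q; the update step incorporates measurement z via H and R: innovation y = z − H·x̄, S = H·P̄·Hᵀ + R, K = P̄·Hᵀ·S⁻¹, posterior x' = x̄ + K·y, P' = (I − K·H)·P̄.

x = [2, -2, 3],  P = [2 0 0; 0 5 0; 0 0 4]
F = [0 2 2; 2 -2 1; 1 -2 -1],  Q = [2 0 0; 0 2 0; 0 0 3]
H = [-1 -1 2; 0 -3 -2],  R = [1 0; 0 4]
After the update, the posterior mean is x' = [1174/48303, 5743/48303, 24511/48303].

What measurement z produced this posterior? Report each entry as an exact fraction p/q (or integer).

x̄ = F·x = [2, 11, 3]
P̄ = F·P·Fᵀ + Q = [38 -12 -28; -12 34 20; -28 20 29]
S = H·P̄·Hᵀ + R = [197 -186; -186 666]
K = P̄·Hᵀ·S⁻¹ = [-6250/16101 1436/48303; -2404/16101 -12313/48303; 3668/16101 -5485/48303]
x' − x̄ = [-95432/48303, -525590/48303, -120398/48303] = K·y
y = (KᵀK)⁻¹·Kᵀ·(x' − x̄) = [8, 38]
z = y + H·x̄ = [8, 38] + [-7, -39] = [1, -1]

z = [1, -1]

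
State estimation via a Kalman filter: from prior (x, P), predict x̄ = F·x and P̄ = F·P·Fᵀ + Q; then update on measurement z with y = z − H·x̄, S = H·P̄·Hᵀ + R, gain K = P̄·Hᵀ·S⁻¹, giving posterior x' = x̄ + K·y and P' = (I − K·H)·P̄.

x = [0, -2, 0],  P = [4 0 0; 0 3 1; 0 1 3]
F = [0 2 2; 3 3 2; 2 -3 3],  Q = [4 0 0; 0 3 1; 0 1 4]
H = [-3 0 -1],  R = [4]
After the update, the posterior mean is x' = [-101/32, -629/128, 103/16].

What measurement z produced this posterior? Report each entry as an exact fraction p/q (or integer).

x̄ = F·x = [-4, -6, 6]
P̄ = F·P·Fᵀ + Q = [36 40 0; 40 90 19; 0 19 56]
S = H·P̄·Hᵀ + R = [384]
K = P̄·Hᵀ·S⁻¹ = [-9/32; -139/384; -7/48]
x' − x̄ = [27/32, 139/128, 7/16] = K·y
y = (KᵀK)⁻¹·Kᵀ·(x' − x̄) = [-3]
z = y + H·x̄ = [-3] + [6] = [3]

z = [3]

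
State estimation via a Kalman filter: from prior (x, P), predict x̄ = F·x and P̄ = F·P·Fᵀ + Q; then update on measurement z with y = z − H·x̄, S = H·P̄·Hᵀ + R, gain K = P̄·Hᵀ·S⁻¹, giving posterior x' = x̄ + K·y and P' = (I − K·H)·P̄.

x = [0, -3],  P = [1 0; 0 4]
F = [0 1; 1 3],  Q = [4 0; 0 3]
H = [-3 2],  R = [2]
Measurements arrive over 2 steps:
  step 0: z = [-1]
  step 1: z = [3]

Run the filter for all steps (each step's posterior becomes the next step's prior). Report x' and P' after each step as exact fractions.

step 0: x̄ = F·x = [-3, -9]
step 0: P̄ = F·P·Fᵀ + Q = [8 12; 12 40]
step 0: y = z − H·x̄ = [8]
step 0: S = H·P̄·Hᵀ + R = [90]
step 0: K = P̄·Hᵀ·S⁻¹ = [0; 22/45]
step 0: x' = x̄ + K·y = [-3, -229/45]
step 0: P' = (I − K·H)·P̄ = [8 12; 12 832/45]
step 1: x̄ = F·x = [-229/45, -274/15]
step 1: P̄ = F·P·Fᵀ + Q = [1012/45 1012/15; 1012/15 1247/5]
step 1: y = z − H·x̄ = [364/15]
step 1: S = H·P̄·Hᵀ + R = [1962/5]
step 1: K = P̄·Hᵀ·S⁻¹ = [506/2943; 247/327]
step 1: x' = x̄ + K·y = [-8093/8829, 62/981]
step 1: P' = (I − K·H)·P̄ = [96140/8829 16192/981; 16192/981 2781/109]

step 0: x' = [-3, -229/45], P' = [8 12; 12 832/45]
step 1: x' = [-8093/8829, 62/981], P' = [96140/8829 16192/981; 16192/981 2781/109]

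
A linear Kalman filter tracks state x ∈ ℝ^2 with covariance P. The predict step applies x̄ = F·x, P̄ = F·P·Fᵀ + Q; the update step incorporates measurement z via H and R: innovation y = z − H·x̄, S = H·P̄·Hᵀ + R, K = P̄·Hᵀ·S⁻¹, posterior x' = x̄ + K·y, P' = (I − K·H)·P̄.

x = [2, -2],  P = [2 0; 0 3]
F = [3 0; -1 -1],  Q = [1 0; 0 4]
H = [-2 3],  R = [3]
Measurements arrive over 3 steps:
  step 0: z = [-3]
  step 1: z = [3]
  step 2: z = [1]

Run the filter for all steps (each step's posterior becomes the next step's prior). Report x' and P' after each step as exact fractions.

step 0: x' = [111/29, 351/232], P' = [159/29 99/29; 99/29 567/232]
step 1: x' = [86565/160879, 208848/160879], P' = [519132/160879 304152/160879; 304152/160879 228205/160879]
step 2: x' = [-28698385/33722771, -8674587/33722771], P' = [106880433/33722771 62715777/33722771; 62715777/33722771 94558211/67445542]

step 0: x̄ = F·x = [6, 0]
step 0: P̄ = F·P·Fᵀ + Q = [19 -6; -6 9]
step 0: y = z − H·x̄ = [9]
step 0: S = H·P̄·Hᵀ + R = [232]
step 0: K = P̄·Hᵀ·S⁻¹ = [-7/29; 39/232]
step 0: x' = x̄ + K·y = [111/29, 351/232]
step 0: P' = (I − K·H)·P̄ = [159/29 99/29; 99/29 567/232]
step 1: x̄ = F·x = [333/29, -1239/232]
step 1: P̄ = F·P·Fᵀ + Q = [1460/29 -774/29; -774/29 4351/232]
step 1: y = z − H·x̄ = [9741/232]
step 1: S = H·P̄·Hᵀ + R = [160879/232]
step 1: K = P̄·Hᵀ·S⁻¹ = [-41936/160879; 25437/160879]
step 1: x' = x̄ + K·y = [86565/160879, 208848/160879]
step 1: P' = (I − K·H)·P̄ = [519132/160879 304152/160879; 304152/160879 228205/160879]
step 2: x̄ = F·x = [259695/160879, -295413/160879]
step 2: P̄ = F·P·Fᵀ + Q = [4833067/160879 -2469852/160879; -2469852/160879 1999157/160879]
step 2: y = z − H·x̄ = [1566508/160879]
step 2: S = H·P̄·Hᵀ + R = [67445542/160879]
step 2: K = P̄·Hᵀ·S⁻¹ = [-8537845/33722771; 10937175/67445542]
step 2: x' = x̄ + K·y = [-28698385/33722771, -8674587/33722771]
step 2: P' = (I − K·H)·P̄ = [106880433/33722771 62715777/33722771; 62715777/33722771 94558211/67445542]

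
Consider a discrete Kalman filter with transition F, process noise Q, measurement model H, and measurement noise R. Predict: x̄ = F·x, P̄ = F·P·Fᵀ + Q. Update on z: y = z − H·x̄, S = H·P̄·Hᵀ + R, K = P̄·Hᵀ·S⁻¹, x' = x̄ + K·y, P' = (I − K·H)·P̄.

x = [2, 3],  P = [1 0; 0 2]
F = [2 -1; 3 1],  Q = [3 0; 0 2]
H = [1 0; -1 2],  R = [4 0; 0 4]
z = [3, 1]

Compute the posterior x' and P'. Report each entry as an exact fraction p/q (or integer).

x̄ = F·x = [1, 9]
P̄ = F·P·Fᵀ + Q = [9 4; 4 13]
y = z − H·x̄ = [2, -16]
S = H·P̄·Hᵀ + R = [13 -1; -1 49]
K = P̄·Hᵀ·S⁻¹ = [110/159 -1/159; 109/318 145/318]
x' = x̄ + K·y = [395/159, 380/159]
P' = (I − K·H)·P̄ = [440/159 218/159; 218/159 254/159]

x' = [395/159, 380/159]
P' = [440/159 218/159; 218/159 254/159]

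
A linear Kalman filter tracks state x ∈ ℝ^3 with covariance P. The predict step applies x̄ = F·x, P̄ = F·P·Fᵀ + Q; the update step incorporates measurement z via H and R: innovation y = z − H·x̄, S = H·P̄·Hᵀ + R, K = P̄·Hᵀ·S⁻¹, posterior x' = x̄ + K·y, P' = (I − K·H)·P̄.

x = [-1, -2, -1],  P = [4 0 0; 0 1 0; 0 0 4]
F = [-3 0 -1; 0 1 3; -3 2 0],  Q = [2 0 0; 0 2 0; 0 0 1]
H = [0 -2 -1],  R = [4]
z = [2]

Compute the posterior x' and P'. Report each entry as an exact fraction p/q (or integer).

x' = [944/209, -325/209, 196/209]
P' = [8634/209 -3468/209 6984/209; -3468/209 1751/209 -3182/209; 6984/209 -3182/209 6544/209]

x̄ = F·x = [4, -5, -1]
P̄ = F·P·Fᵀ + Q = [42 -12 36; -12 39 2; 36 2 41]
y = z − H·x̄ = [-9]
S = H·P̄·Hᵀ + R = [209]
K = P̄·Hᵀ·S⁻¹ = [-12/209; -80/209; -45/209]
x' = x̄ + K·y = [944/209, -325/209, 196/209]
P' = (I − K·H)·P̄ = [8634/209 -3468/209 6984/209; -3468/209 1751/209 -3182/209; 6984/209 -3182/209 6544/209]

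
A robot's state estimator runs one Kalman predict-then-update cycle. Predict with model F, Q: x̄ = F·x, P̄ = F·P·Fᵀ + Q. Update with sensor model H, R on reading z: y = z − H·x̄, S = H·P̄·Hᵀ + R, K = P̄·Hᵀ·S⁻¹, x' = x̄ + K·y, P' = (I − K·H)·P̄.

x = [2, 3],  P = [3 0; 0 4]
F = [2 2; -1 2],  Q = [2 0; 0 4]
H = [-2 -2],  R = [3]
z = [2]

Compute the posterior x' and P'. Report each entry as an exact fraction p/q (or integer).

x' = [110/59, -160/59]
P' = [490/59 -466/59; -466/59 2429/295]

x̄ = F·x = [10, 4]
P̄ = F·P·Fᵀ + Q = [30 10; 10 23]
y = z − H·x̄ = [30]
S = H·P̄·Hᵀ + R = [295]
K = P̄·Hᵀ·S⁻¹ = [-16/59; -66/295]
x' = x̄ + K·y = [110/59, -160/59]
P' = (I − K·H)·P̄ = [490/59 -466/59; -466/59 2429/295]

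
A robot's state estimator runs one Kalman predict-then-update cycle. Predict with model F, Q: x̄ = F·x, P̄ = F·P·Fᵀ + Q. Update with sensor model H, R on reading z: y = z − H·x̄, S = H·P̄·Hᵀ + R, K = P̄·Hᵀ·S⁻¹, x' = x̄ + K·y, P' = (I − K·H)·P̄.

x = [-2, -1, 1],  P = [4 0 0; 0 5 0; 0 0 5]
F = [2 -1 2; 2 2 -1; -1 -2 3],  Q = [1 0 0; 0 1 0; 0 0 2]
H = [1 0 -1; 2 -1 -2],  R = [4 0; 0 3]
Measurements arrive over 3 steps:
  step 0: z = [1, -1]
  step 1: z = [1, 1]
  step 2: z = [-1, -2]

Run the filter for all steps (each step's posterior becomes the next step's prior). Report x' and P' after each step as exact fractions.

step 0: x̄ = F·x = [-1, -7, 7]
step 0: P̄ = F·P·Fᵀ + Q = [42 -4 32; -4 42 -43; 32 -43 71]
step 0: y = z − H·x̄ = [9, 8]
step 0: S = H·P̄·Hᵀ + R = [53 59; 59 85]
step 0: K = P̄·Hᵀ·S⁻¹ = [-283/512 341/512; 1191/1024 -393/1024; -625/512 223/512]
step 0: x' = x̄ + K·y = [-331/512, 407/1024, -257/512]
step 0: P' = (I − K·H)·P̄ = [8075/256 -3287/512 8641/256; -3287/512 10707/1024 -5669/512; 8641/256 -5669/512 9891/256]
step 1: x̄ = F·x = [-2759/1024, 1/256, -847/512]
step 1: P̄ = F·P·Fᵀ + Q = [647347/1024 6987/256 215771/512; 6987/256 4195/64 -4429/128; 215771/512 -4429/128 83907/256]
step 1: y = z − H·x̄ = [2089/1024, 1579/512]
step 1: S = H·P̄·Hᵀ + R = [123987/1024 88201/512; 88201/512 74059/256]
step 1: K = P̄·Hᵀ·S⁻¹ = [-3553503/2740111 5849808/2740111; 366425/249101 -336095/498202; -5701142/2740111 5497004/2740111]
step 1: x' = x̄ + K·y = [3408652/2740111, 460477/498202, 789165/2740111]
step 1: P' = (I − K·H)·P̄ = [175118314/2740111 -4179768/249101 189332326/2740111; -4179768/249101 6871085/498202 -5645468/249101; 189332326/2740111 -5645468/249101 212136894/2740111]
step 2: x̄ = F·x = [11726021/5480222, 11093386/2740111, -6106404/2740111]
step 2: P̄ = F·P·Fᵀ + Q = [7073041805/5480222 176826549/2740111 2328129355/2740111; 176826549/2740111 189765835/2740111 -33421394/2740111; 2328129355/2740111 -33421394/2740111 1666292480/2740111]
step 2: y = z − H·x̄ = [-29419051/5480222, -18325665/2740111]
step 2: S = H·P̄·Hᵀ + R = [1115030233/5480222 882861402/2740111; 882861402/2740111 1543213086/2740111]
step 2: K = P̄·Hᵀ·S⁻¹ = [-201387/144515 324974/144515; 14689760212/9843928255 -13864232133/19687856510; -21504189086/9843928255 20959105422/9843928255]
step 2: x' = x̄ + K·y = [-783094/144515, 14713805563/19687856510, -46671149387/9843928255]
step 2: P' = (I − K·H)·P̄ = [1381958/20645 -2586018/144515 10479254/144515; -2586018/144515 276628859791/19687856510 -234910828954/9843928255; 10479254/144515 -234910828954/9843928255 799832101062/9843928255]

step 0: x' = [-331/512, 407/1024, -257/512], P' = [8075/256 -3287/512 8641/256; -3287/512 10707/1024 -5669/512; 8641/256 -5669/512 9891/256]
step 1: x' = [3408652/2740111, 460477/498202, 789165/2740111], P' = [175118314/2740111 -4179768/249101 189332326/2740111; -4179768/249101 6871085/498202 -5645468/249101; 189332326/2740111 -5645468/249101 212136894/2740111]
step 2: x' = [-783094/144515, 14713805563/19687856510, -46671149387/9843928255], P' = [1381958/20645 -2586018/144515 10479254/144515; -2586018/144515 276628859791/19687856510 -234910828954/9843928255; 10479254/144515 -234910828954/9843928255 799832101062/9843928255]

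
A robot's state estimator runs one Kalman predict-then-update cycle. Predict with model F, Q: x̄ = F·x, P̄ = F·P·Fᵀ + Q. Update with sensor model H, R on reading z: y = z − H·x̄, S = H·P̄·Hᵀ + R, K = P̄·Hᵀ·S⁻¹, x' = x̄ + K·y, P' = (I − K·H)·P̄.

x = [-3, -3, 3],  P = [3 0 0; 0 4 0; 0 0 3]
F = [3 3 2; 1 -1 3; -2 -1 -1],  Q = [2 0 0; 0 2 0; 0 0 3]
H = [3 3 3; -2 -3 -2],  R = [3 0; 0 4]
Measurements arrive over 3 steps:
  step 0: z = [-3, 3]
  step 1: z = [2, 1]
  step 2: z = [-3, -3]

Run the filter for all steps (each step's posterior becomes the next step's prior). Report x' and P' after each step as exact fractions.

step 0: x̄ = F·x = [-12, 9, 6]
step 0: P̄ = F·P·Fᵀ + Q = [77 15 -36; 15 36 -11; -36 -11 22]
step 0: y = z − H·x̄ = [-12, 18]
step 0: S = H·P̄·Hᵀ + R = [642 -546; -546 484]
step 0: K = P̄·Hᵀ·S⁻¹ = [1995/2102 1699/2102; -438/1051 -746/1051; -499/2102 -149/1051]
step 0: x' = x̄ + K·y = [-9291/1051, 1287/1051, 6618/1051]
step 0: P' = (I − K·H)·P̄ = [42467/2102 -5393/1051 -14843/1051; -5393/1051 3860/1051 1095/1051; -14843/1051 1095/1051 26997/2102]
step 1: x̄ = F·x = [-10776/1051, 9276/1051, 10677/1051]
step 1: P̄ = F·P·Fᵀ + Q = [39775/2102 -44993/2102 -19015/1051; -44993/2102 63840/1051 34431/2102; -19015/1051 34431/2102 53383/2102]
step 1: y = z − H·x̄ = [-25429/1051, 28681/1051]
step 1: S = H·P̄·Hᵀ + R = [559596/1051 -546639/1051; -546639/1051 549588/1051]
step 1: K = P̄·Hᵀ·S⁻¹ = [181183/5539518 421438/2769759; -751262/2769759 -1659205/2769759; 2801455/5539518 1055554/2769759]
step 1: x' = x̄ + K·y = [-38179469/5539518, -2656073/2769759, 46104589/5539518]
step 1: P' = (I − K·H)·P̄ = [63279169/5539518 -1866935/2769759 -29682058/2769759; -1866935/2769759 8139344/2769759 -7023671/2769759; -29682058/2769759 -7023671/2769759 76212913/5539518]
step 2: x̄ = F·x = [-38265667/5539518, 3101366/162927, 35566495/5539518]
step 2: P̄ = F·P·Fᵀ + Q = [83804245/5539518 -9003397/325854 -30773276/2769759; -9003397/325854 15062359/162927 5940661/325854; -30773276/2769759 5940661/325854 81740203/5539518]
step 2: y = z − H·x̄ = [-54143395/923253, 49053739/923253]
step 2: S = H·P̄·Hᵀ + R = [226142516/307751 -226821791/307751; -226821791/307751 232013731/307751]
step 2: K = P̄·Hᵀ·S⁻¹ = [171659149/1046687610 860519466/3314510765; -132372508/523343805 -1956297119/3314510765; 368714243/1046687610 868955862/3314510765]
step 2: x' = x̄ + K·y = [-27160352876/9943532295, 24950327599/9943532295, -3068845822/9943532295]
step 2: P' = (I − K·H)·P̄ = [145412645239/19887064590 -13587757423/9943532295 -57487803281/9943532295; -13587757423/9943532295 28505720732/9943532295 -17433040961/9943532295; -57487803281/9943532295 -17433040961/9943532295 156847259101/19887064590]

step 0: x' = [-9291/1051, 1287/1051, 6618/1051], P' = [42467/2102 -5393/1051 -14843/1051; -5393/1051 3860/1051 1095/1051; -14843/1051 1095/1051 26997/2102]
step 1: x' = [-38179469/5539518, -2656073/2769759, 46104589/5539518], P' = [63279169/5539518 -1866935/2769759 -29682058/2769759; -1866935/2769759 8139344/2769759 -7023671/2769759; -29682058/2769759 -7023671/2769759 76212913/5539518]
step 2: x' = [-27160352876/9943532295, 24950327599/9943532295, -3068845822/9943532295], P' = [145412645239/19887064590 -13587757423/9943532295 -57487803281/9943532295; -13587757423/9943532295 28505720732/9943532295 -17433040961/9943532295; -57487803281/9943532295 -17433040961/9943532295 156847259101/19887064590]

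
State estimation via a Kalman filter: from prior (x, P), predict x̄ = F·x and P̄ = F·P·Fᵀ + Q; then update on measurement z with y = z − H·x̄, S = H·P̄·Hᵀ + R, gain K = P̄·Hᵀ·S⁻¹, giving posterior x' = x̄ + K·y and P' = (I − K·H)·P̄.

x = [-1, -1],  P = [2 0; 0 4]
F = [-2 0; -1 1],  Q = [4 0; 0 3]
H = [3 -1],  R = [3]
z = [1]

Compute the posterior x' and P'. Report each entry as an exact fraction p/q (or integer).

x' = [1/3, -5/32]
P' = [4/3 3; 3 285/32]

x̄ = F·x = [2, 0]
P̄ = F·P·Fᵀ + Q = [12 4; 4 9]
y = z − H·x̄ = [-5]
S = H·P̄·Hᵀ + R = [96]
K = P̄·Hᵀ·S⁻¹ = [1/3; 1/32]
x' = x̄ + K·y = [1/3, -5/32]
P' = (I − K·H)·P̄ = [4/3 3; 3 285/32]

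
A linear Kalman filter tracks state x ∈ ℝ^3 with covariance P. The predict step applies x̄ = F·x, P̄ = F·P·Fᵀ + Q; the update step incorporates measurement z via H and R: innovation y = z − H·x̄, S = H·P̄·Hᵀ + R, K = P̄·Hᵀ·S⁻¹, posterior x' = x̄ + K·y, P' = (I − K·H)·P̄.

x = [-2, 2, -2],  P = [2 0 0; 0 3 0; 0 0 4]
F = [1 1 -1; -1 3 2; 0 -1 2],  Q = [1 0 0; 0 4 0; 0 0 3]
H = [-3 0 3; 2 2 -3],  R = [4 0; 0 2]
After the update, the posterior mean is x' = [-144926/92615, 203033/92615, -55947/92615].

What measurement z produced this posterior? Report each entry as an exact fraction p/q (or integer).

z = [3, 3]

x̄ = F·x = [2, 4, -6]
P̄ = F·P·Fᵀ + Q = [10 -1 -11; -1 49 7; -11 7 22]
S = H·P̄·Hᵀ + R = [490 -375; -375 476]
K = P̄·Hᵀ·S⁻¹ = [-10863/92615 273/18523; 39549/92615 9150/18523; 19374/92615 173/18523]
x' − x̄ = [-330156/92615, -167427/92615, 499743/92615] = K·y
y = (KᵀK)⁻¹·Kᵀ·(x' − x̄) = [27, -27]
z = y + H·x̄ = [27, -27] + [-24, 30] = [3, 3]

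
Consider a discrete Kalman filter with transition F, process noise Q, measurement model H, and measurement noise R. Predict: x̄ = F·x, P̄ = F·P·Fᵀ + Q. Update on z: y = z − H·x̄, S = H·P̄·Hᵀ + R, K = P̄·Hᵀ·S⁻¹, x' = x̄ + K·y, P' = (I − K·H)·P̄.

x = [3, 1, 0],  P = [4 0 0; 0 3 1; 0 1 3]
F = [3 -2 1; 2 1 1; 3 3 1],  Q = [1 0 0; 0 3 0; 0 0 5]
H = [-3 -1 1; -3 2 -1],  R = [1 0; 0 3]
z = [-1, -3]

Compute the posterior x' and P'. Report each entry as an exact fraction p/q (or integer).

x̄ = F·x = [7, 7, 12]
P̄ = F·P·Fᵀ + Q = [48 20 22; 20 27 40; 22 40 77]
y = z − H·x̄ = [15, 16]
S = H·P̄·Hᵀ + R = [445 361; 361 352]
K = P̄·Hᵀ·S⁻¹ = [-4498/26319 -4808/26319; 2/849 -113/849; 12535/26319 -17566/26319]
x' = x̄ + K·y = [1285/849, 4165/849, 7187/849]
P' = (I − K·H)·P̄ = [18788/26319 3026/849 145672/26319; 3026/849 17819/849 26899/849; 145672/26319 26899/849 1283420/26319]

x' = [1285/849, 4165/849, 7187/849]
P' = [18788/26319 3026/849 145672/26319; 3026/849 17819/849 26899/849; 145672/26319 26899/849 1283420/26319]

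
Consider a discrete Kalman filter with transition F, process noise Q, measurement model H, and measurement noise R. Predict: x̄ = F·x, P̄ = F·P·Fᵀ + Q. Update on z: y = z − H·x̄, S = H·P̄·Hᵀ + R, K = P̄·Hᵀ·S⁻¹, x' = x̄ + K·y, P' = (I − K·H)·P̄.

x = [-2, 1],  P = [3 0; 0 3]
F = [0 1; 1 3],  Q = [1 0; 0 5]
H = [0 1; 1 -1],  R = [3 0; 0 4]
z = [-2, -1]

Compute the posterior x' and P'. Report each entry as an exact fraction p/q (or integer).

x̄ = F·x = [1, 1]
P̄ = F·P·Fᵀ + Q = [4 9; 9 35]
y = z − H·x̄ = [-3, -1]
S = H·P̄·Hᵀ + R = [38 -26; -26 25]
K = P̄·Hᵀ·S⁻¹ = [95/274 22/137; 199/274 -39/137]
x' = x̄ + K·y = [-55/274, -245/274]
P' = (I − K·H)·P̄ = [461/274 285/274; 285/274 597/274]

x' = [-55/274, -245/274]
P' = [461/274 285/274; 285/274 597/274]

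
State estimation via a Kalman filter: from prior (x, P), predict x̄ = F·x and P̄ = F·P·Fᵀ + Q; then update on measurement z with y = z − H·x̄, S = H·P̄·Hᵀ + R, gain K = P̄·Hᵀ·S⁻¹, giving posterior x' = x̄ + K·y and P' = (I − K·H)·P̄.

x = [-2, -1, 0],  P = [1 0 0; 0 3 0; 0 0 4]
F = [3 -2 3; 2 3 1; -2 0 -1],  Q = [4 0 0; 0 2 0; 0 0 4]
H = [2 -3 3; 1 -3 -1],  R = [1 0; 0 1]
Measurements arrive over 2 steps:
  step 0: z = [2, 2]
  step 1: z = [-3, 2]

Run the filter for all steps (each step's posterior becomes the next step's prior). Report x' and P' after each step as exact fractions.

step 0: x̄ = F·x = [-4, -7, 4]
step 0: P̄ = F·P·Fᵀ + Q = [61 0 -18; 0 37 -8; -18 -8 12]
step 0: y = z − H·x̄ = [-23, -11]
step 0: S = H·P̄·Hᵀ + R = [614 449; 449 395]
step 0: K = P̄·Hᵀ·S⁻¹ = [-8611/40929 17974/40929; -7078/40929 -2627/40929; 4058/13643 -4820/13643]
step 0: x' = x̄ + K·y = [-54459/13643, -31604/13643, 14258/13643]
step 0: P' = (I − K·H)·P̄ = [1662271/40929 688837/40929 -140738/13643; 688837/40929 288262/40929 -57774/13643; -140738/13643 -57774/13643 37404/13643]
step 1: x̄ = F·x = [-57395/13643, -189472/13643, 94660/13643]
step 1: P̄ = F·P·Fᵀ + Q = [3501079/40929 7011695/40929 -4101632/40929; 7011695/40929 14974768/40929 -8685496/40929; -4101632/40929 -8685496/40929 5236156/40929]
step 1: y = z − H·x̄ = [-778535/13643, -389075/13643]
step 1: S = H·P̄·Hᵀ + R = [218922565/40929 36990897/13643; 36990897/13643 19190398/13643]
step 1: K = P̄·Hᵀ·S⁻¹ = [-27272284/306676687 -18983751/306676687; -872101945/7053563801 -1899835647/7053563801; 3550228/13333769 -2971192/13333769]
step 1: x' = x̄ + K·y = [807507300/306676687, 5987510196/7053563801, -25345280/13333769]
step 1: P' = (I − K·H)·P̄ = [106663901/13333769 1029214346/306676687 -26756068/13333769; 1029214346/306676687 10410938223/7053563801 -10701416/13333769; -26756068/13333769 -10701416/13333769 8319372/13333769]

step 0: x' = [-54459/13643, -31604/13643, 14258/13643], P' = [1662271/40929 688837/40929 -140738/13643; 688837/40929 288262/40929 -57774/13643; -140738/13643 -57774/13643 37404/13643]
step 1: x' = [807507300/306676687, 5987510196/7053563801, -25345280/13333769], P' = [106663901/13333769 1029214346/306676687 -26756068/13333769; 1029214346/306676687 10410938223/7053563801 -10701416/13333769; -26756068/13333769 -10701416/13333769 8319372/13333769]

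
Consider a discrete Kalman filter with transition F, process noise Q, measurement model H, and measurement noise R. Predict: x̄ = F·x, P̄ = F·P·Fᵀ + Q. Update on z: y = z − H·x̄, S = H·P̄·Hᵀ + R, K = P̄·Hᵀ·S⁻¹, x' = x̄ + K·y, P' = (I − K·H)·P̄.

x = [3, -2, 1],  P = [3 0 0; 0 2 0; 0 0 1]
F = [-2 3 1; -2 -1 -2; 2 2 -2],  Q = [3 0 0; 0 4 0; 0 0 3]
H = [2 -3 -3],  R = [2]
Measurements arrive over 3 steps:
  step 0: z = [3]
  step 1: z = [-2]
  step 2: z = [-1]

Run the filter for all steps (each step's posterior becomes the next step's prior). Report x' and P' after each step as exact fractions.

step 0: x̄ = F·x = [-11, -6, 0]
step 0: P̄ = F·P·Fᵀ + Q = [34 4 -2; 4 22 -12; -2 -12 27]
step 0: y = z − H·x̄ = [7]
step 0: S = H·P̄·Hᵀ + R = [339]
step 0: K = P̄·Hᵀ·S⁻¹ = [62/339; -22/339; -49/339]
step 0: x' = x̄ + K·y = [-3295/339, -2188/339, -343/339]
step 0: P' = (I − K·H)·P̄ = [7682/339 2720/339 2360/339; 2720/339 6974/339 -5146/339; 2360/339 -5146/339 6752/339]
step 1: x̄ = F·x = [-317/339, 9464/339, -10280/339]
step 1: P̄ = F·P·Fᵀ + Q = [28307/339 26164/339 37796/339; 26164/339 75242/339 -23696/339; 37796/339 -23696/339 130697/339]
step 1: y = z − H·x̄ = [-2492/339]
step 1: S = H·P̄·Hᵀ + R = [773309/339]
step 1: K = P̄·Hᵀ·S⁻¹ = [-135266/773309; -102310/773309; -245411/773309]
step 1: x' = x̄ + K·y = [271221/773309, 22340864/773309, -21646172/773309]
step 1: P' = (I − K·H)·P̄ = [10599313/773309 18860744/773309 -11704358/773309; 18860744/773309 140761002/773309 -128118966/773309; -11704358/773309 -128118966/773309 120479668/773309]
step 2: x̄ = F·x = [44833978/773309, 20409038/773309, 88516514/773309]
step 2: P̄ = F·P·Fᵀ + Q = [483820573/773309 177135980/773309 1041180628/773309; 177135980/773309 137502410/773309 301072884/773309; 1041180628/773309 301072884/773309 2359152403/773309]
step 2: y = z − H·x̄ = [236335391/773309]
step 2: S = H·P̄·Hᵀ + R = [15206234843/773309]
step 2: K = P̄·Hᵀ·S⁻¹ = [-2687308678/15206234843; -961453922/15206234843; -5898314605/15206234843]
step 2: x' = x̄ + K·y = [60324981684/15206234843, 107484894348/15206234843, -62041938017/15206234843]
step 2: P' = (I − K·H)·P̄ = [175171017095/15206234843 142049094136/15206234843 -23476876954/15206234843; 142049094136/15206234843 1508453016594/15206234843 -1413112651222/15206234843; -23476876954/15206234843 -1413112651222/15206234843 1401393609656/15206234843]

step 0: x' = [-3295/339, -2188/339, -343/339], P' = [7682/339 2720/339 2360/339; 2720/339 6974/339 -5146/339; 2360/339 -5146/339 6752/339]
step 1: x' = [271221/773309, 22340864/773309, -21646172/773309], P' = [10599313/773309 18860744/773309 -11704358/773309; 18860744/773309 140761002/773309 -128118966/773309; -11704358/773309 -128118966/773309 120479668/773309]
step 2: x' = [60324981684/15206234843, 107484894348/15206234843, -62041938017/15206234843], P' = [175171017095/15206234843 142049094136/15206234843 -23476876954/15206234843; 142049094136/15206234843 1508453016594/15206234843 -1413112651222/15206234843; -23476876954/15206234843 -1413112651222/15206234843 1401393609656/15206234843]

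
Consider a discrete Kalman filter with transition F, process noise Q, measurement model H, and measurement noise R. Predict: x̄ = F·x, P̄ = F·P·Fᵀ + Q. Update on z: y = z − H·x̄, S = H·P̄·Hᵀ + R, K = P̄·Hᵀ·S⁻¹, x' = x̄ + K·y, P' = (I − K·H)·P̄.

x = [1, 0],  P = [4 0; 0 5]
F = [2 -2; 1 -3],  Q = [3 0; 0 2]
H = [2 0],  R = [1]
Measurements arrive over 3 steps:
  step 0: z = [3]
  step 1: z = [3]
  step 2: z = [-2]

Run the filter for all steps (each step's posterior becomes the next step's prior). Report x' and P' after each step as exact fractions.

step 0: x' = [236/157, 81/157], P' = [39/157 38/157; 38/157 2231/157]
step 1: x' = [55792/37145, -5327/7429], P' = [9247/37145 2632/7429; 2632/7429 73548/7429]
step 2: x' = [-5891558/6093557, -23846939/6093557], P' = [1514103/6093557 2119654/6093557; 2119654/6093557 59867001/6093557]

step 0: x̄ = F·x = [2, 1]
step 0: P̄ = F·P·Fᵀ + Q = [39 38; 38 51]
step 0: y = z − H·x̄ = [-1]
step 0: S = H·P̄·Hᵀ + R = [157]
step 0: K = P̄·Hᵀ·S⁻¹ = [78/157; 76/157]
step 0: x' = x̄ + K·y = [236/157, 81/157]
step 0: P' = (I − K·H)·P̄ = [39/157 38/157; 38/157 2231/157]
step 1: x̄ = F·x = [310/157, -7/157]
step 1: P̄ = F·P·Fᵀ + Q = [9247/157 13160/157; 13160/157 20204/157]
step 1: y = z − H·x̄ = [-149/157]
step 1: S = H·P̄·Hᵀ + R = [37145/157]
step 1: K = P̄·Hᵀ·S⁻¹ = [18494/37145; 5264/7429]
step 1: x' = x̄ + K·y = [55792/37145, -5327/7429]
step 1: P' = (I − K·H)·P̄ = [9247/37145 2632/7429; 2632/7429 73548/7429]
step 2: x̄ = F·x = [164854/37145, 135697/37145]
step 2: P̄ = F·P·Fᵀ + Q = [1514103/37145 2119654/37145; 2119654/37145 3314237/37145]
step 2: y = z − H·x̄ = [-403998/37145]
step 2: S = H·P̄·Hᵀ + R = [6093557/37145]
step 2: K = P̄·Hᵀ·S⁻¹ = [3028206/6093557; 4239308/6093557]
step 2: x' = x̄ + K·y = [-5891558/6093557, -23846939/6093557]
step 2: P' = (I − K·H)·P̄ = [1514103/6093557 2119654/6093557; 2119654/6093557 59867001/6093557]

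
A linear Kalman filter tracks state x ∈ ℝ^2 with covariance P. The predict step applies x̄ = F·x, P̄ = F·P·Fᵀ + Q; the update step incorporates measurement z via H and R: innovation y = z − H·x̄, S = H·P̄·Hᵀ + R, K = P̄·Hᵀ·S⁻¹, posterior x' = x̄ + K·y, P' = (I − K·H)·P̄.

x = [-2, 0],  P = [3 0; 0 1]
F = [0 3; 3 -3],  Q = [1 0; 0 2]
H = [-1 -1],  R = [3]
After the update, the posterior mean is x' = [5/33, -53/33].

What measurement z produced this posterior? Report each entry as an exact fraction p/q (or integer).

x̄ = F·x = [0, -6]
P̄ = F·P·Fᵀ + Q = [10 -9; -9 38]
S = H·P̄·Hᵀ + R = [33]
K = P̄·Hᵀ·S⁻¹ = [-1/33; -29/33]
x' − x̄ = [5/33, 145/33] = K·y
y = (KᵀK)⁻¹·Kᵀ·(x' − x̄) = [-5]
z = y + H·x̄ = [-5] + [6] = [1]

z = [1]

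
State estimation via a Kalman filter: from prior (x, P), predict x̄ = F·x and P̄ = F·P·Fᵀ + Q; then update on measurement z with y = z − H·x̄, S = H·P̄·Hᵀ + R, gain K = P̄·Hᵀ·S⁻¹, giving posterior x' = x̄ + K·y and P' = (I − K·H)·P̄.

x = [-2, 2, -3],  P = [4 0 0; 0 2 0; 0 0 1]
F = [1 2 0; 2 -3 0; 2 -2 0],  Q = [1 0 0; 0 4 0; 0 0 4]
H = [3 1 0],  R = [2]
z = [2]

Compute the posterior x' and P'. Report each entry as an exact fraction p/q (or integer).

x̄ = F·x = [2, -10, -8]
P̄ = F·P·Fᵀ + Q = [13 -4 0; -4 38 28; 0 28 28]
y = z − H·x̄ = [6]
S = H·P̄·Hᵀ + R = [133]
K = P̄·Hᵀ·S⁻¹ = [5/19; 26/133; 4/19]
x' = x̄ + K·y = [68/19, -1174/133, -128/19]
P' = (I − K·H)·P̄ = [72/19 -206/19 -140/19; -206/19 4378/133 428/19; -140/19 428/19 420/19]

x' = [68/19, -1174/133, -128/19]
P' = [72/19 -206/19 -140/19; -206/19 4378/133 428/19; -140/19 428/19 420/19]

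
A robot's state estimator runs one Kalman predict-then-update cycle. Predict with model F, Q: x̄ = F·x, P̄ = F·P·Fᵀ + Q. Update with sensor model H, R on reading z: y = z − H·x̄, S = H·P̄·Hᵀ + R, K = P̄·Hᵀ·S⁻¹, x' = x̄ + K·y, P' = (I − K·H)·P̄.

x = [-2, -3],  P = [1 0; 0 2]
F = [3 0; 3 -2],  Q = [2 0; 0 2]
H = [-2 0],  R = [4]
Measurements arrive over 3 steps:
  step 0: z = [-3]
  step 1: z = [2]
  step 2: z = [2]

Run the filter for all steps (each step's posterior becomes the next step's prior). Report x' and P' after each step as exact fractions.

step 0: x̄ = F·x = [-6, 0]
step 0: P̄ = F·P·Fᵀ + Q = [11 9; 9 19]
step 0: y = z − H·x̄ = [-15]
step 0: S = H·P̄·Hᵀ + R = [48]
step 0: K = P̄·Hᵀ·S⁻¹ = [-11/24; -3/8]
step 0: x' = x̄ + K·y = [7/8, 45/8]
step 0: P' = (I − K·H)·P̄ = [11/12 3/4; 3/4 49/4]
step 1: x̄ = F·x = [21/8, -69/8]
step 1: P̄ = F·P·Fᵀ + Q = [41/4 15/4; 15/4 201/4]
step 1: y = z − H·x̄ = [29/4]
step 1: S = H·P̄·Hᵀ + R = [45]
step 1: K = P̄·Hᵀ·S⁻¹ = [-41/90; -1/6]
step 1: x' = x̄ + K·y = [-61/90, -59/6]
step 1: P' = (I − K·H)·P̄ = [41/45 1/3; 1/3 49]
step 2: x̄ = F·x = [-61/30, 529/30]
step 2: P̄ = F·P·Fᵀ + Q = [51/5 31/5; 31/5 1011/5]
step 2: y = z − H·x̄ = [-31/15]
step 2: S = H·P̄·Hᵀ + R = [224/5]
step 2: K = P̄·Hᵀ·S⁻¹ = [-51/112; -31/112]
step 2: x' = x̄ + K·y = [-367/336, 2039/112]
step 2: P' = (I − K·H)·P̄ = [51/56 31/56; 31/56 11131/56]

step 0: x' = [7/8, 45/8], P' = [11/12 3/4; 3/4 49/4]
step 1: x' = [-61/90, -59/6], P' = [41/45 1/3; 1/3 49]
step 2: x' = [-367/336, 2039/112], P' = [51/56 31/56; 31/56 11131/56]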